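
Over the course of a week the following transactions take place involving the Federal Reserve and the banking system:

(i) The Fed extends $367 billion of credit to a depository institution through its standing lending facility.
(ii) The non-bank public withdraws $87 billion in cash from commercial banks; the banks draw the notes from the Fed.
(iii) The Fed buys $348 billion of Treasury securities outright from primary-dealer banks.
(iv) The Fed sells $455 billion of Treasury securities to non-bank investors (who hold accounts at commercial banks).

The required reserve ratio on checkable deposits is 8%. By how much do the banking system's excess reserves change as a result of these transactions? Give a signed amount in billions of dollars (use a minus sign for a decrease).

+$216.36 billion

Discount-window loan $367 billion: reserves +$367B, deposits 0.
Currency withdrawal $87 billion: reserves −$87B, deposits −$87B.
OMO purchase (from banks) $348 billion: reserves +$348B, deposits 0.
Asset sale (to non-banks) $455 billion: reserves −$455B, deposits −$455B.
Totals: Δreserves = +$173B, Δdeposits = −$542B.
Δrequired reserves = 8% × −$542B = −$43.36B.
Δexcess reserves = Δreserves − Δrequired = +$173B − (−$43.36B) = +$216.36 billion.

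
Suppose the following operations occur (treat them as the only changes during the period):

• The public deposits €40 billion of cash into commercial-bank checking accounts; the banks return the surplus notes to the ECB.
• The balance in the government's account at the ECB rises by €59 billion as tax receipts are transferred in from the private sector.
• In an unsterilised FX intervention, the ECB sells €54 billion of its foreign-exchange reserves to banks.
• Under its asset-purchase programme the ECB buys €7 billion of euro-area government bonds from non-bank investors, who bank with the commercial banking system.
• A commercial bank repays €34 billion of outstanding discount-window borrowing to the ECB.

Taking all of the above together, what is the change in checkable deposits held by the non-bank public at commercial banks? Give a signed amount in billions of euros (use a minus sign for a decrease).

-€12 billion

ECB balance sheet:
  Assets:      Securities +€7B, Loans to banks −€34B, Foreign assets −€54B
  Liabilities: Bank reserves −€100B, Currency in circulation −€40B, Government deposits +€59B
Commercial banking system:
  Assets:      Reserves at CB −€100B, Foreign assets +€54B
  Liabilities: Checkable deposits −€12B, Borrowings from CB −€34B
So the change in checkable deposits held by the non-bank public at commercial banks is -€12 billion.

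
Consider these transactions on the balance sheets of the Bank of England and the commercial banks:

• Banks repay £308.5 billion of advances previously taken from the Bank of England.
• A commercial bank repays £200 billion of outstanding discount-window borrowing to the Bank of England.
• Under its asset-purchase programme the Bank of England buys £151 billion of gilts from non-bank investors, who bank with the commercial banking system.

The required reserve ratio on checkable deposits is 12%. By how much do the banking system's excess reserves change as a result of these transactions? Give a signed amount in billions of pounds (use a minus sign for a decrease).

Discount-window repayment £308.5 billion: reserves −£308.5B, deposits 0.
Discount-window repayment £200 billion: reserves −£200B, deposits 0.
Asset purchase (from non-banks) £151 billion: reserves +£151B, deposits +£151B.
Totals: Δreserves = −£357.5B, Δdeposits = +£151B.
Δrequired reserves = 12% × +£151B = +£18.12B.
Δexcess reserves = Δreserves − Δrequired = −£357.5B − (+£18.12B) = -£375.62 billion.

-£375.62 billion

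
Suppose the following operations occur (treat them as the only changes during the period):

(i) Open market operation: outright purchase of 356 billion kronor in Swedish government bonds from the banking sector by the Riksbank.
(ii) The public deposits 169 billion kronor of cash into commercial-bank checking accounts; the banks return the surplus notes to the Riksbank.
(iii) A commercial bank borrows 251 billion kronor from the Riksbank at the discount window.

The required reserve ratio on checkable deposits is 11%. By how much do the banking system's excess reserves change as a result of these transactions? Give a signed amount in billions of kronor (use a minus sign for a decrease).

+757.41 billion

OMO purchase (from banks) 356 billion kronor: reserves +356B, deposits 0.
Currency deposit 169 billion kronor: reserves +169B, deposits +169B.
Discount-window loan 251 billion kronor: reserves +251B, deposits 0.
Totals: Δreserves = +776B, Δdeposits = +169B.
Δrequired reserves = 11% × +169B = +18.59B.
Δexcess reserves = Δreserves − Δrequired = +776B − (+18.59B) = +757.41 billion.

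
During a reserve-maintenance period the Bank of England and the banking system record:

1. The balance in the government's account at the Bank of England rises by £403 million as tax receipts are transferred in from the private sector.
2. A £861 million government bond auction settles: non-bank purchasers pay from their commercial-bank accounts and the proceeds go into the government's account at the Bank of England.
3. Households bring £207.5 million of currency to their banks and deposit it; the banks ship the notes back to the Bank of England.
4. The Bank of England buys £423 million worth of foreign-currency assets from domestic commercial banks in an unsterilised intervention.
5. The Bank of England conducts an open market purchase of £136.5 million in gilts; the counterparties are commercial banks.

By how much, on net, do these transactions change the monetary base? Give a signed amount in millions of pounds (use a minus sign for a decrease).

Government account inflow £403 million: reserves shift to a non-base liability → −£403M.
Government account inflow £861 million: reserves shift to a non-base liability → −£861M.
Currency deposit £207.5 million: just a shift between currency and reserves — both are base money → 0.
FX purchase £423 million: Bank of England balance sheet expands → +£423M.
OMO purchase (from banks) £136.5 million: Bank of England balance sheet expands → +£136.5M.
Net: −403 − 861 + 0 + 423 + 136.5 = -£704.5 million.

-£704.5 million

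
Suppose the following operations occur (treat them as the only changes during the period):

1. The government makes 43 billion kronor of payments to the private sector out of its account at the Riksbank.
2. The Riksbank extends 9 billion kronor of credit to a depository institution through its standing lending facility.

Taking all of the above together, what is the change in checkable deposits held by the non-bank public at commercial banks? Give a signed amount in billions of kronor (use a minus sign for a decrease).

Riksbank balance sheet:
  Assets:      Loans to banks +9B
  Liabilities: Bank reserves +52B, Government deposits −43B
Commercial banking system:
  Assets:      Reserves at CB +52B
  Liabilities: Checkable deposits +43B, Borrowings from CB +9B
So the change in checkable deposits held by the non-bank public at commercial banks is +43 billion.

+43 billion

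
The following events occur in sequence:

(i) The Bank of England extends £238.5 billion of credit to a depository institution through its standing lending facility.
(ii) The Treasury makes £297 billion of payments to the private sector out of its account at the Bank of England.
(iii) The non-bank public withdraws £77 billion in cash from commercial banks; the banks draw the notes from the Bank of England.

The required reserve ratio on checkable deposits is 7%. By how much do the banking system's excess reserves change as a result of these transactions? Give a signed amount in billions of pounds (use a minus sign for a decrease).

+£443.1 billion

Discount-window loan £238.5 billion: reserves +£238.5B, deposits 0.
Government spending £297 billion: reserves +£297B, deposits +£297B.
Currency withdrawal £77 billion: reserves −£77B, deposits −£77B.
Totals: Δreserves = +£458.5B, Δdeposits = +£220B.
Δrequired reserves = 7% × +£220B = +£15.4B.
Δexcess reserves = Δreserves − Δrequired = +£458.5B − (+£15.4B) = +£443.1 billion.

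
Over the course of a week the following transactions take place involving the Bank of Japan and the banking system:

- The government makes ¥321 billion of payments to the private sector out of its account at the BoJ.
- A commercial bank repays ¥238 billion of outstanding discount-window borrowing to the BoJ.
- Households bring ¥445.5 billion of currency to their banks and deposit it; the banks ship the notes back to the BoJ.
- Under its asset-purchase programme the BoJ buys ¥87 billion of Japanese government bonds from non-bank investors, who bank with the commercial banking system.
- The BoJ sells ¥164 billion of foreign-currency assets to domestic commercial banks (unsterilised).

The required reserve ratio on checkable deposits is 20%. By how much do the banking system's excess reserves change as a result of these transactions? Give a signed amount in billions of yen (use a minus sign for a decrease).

+¥280.8 billion

Government spending ¥321 billion: reserves +¥321B, deposits +¥321B.
Discount-window repayment ¥238 billion: reserves −¥238B, deposits 0.
Currency deposit ¥445.5 billion: reserves +¥445.5B, deposits +¥445.5B.
Asset purchase (from non-banks) ¥87 billion: reserves +¥87B, deposits +¥87B.
FX sale ¥164 billion: reserves −¥164B, deposits 0.
Totals: Δreserves = +¥451.5B, Δdeposits = +¥853.5B.
Δrequired reserves = 20% × +¥853.5B = +¥170.7B.
Δexcess reserves = Δreserves − Δrequired = +¥451.5B − (+¥170.7B) = +¥280.8 billion.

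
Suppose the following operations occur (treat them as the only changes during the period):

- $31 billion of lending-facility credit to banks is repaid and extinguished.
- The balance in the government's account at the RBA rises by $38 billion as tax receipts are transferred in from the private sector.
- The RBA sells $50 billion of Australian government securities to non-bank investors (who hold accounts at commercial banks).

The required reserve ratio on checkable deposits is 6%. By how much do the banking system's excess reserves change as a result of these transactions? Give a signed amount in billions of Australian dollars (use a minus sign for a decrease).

-$113.72 billion

Discount-window repayment $31 billion: reserves −$31B, deposits 0.
Government account inflow $38 billion: reserves −$38B, deposits −$38B.
Asset sale (to non-banks) $50 billion: reserves −$50B, deposits −$50B.
Totals: Δreserves = −$119B, Δdeposits = −$88B.
Δrequired reserves = 6% × −$88B = −$5.28B.
Δexcess reserves = Δreserves − Δrequired = −$119B − (−$5.28B) = -$113.72 billion.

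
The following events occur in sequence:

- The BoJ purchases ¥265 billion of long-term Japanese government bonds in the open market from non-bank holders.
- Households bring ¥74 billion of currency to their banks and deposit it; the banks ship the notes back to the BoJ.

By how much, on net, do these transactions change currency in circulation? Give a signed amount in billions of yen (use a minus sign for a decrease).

BoJ balance sheet:
  Assets:      Securities +¥265B
  Liabilities: Bank reserves +¥339B, Currency in circulation −¥74B
Commercial banking system:
  Assets:      Reserves at CB +¥339B
  Liabilities: Checkable deposits +¥339B
So the change in currency in circulation is -¥74 billion.

-¥74 billion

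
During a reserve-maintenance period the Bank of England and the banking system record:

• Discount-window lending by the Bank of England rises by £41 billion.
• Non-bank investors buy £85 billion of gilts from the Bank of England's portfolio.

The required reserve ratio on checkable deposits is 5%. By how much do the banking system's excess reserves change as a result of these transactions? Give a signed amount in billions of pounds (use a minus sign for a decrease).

Discount-window loan £41 billion: reserves +£41B, deposits 0.
Asset sale (to non-banks) £85 billion: reserves −£85B, deposits −£85B.
Totals: Δreserves = −£44B, Δdeposits = −£85B.
Δrequired reserves = 5% × −£85B = −£4.25B.
Δexcess reserves = Δreserves − Δrequired = −£44B − (−£4.25B) = -£39.75 billion.

-£39.75 billion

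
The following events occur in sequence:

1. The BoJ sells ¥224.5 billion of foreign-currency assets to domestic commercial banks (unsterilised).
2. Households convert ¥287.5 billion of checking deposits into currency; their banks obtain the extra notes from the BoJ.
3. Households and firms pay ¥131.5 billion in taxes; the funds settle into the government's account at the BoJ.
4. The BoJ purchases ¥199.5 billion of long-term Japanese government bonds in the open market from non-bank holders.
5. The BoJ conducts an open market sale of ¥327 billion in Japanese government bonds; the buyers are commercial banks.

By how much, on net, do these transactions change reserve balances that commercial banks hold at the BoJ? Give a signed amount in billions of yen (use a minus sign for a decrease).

BoJ balance sheet:
  Assets:      Securities −¥127.5B, Foreign assets −¥224.5B
  Liabilities: Bank reserves −¥771B, Currency in circulation +¥287.5B, Government deposits +¥131.5B
Commercial banking system:
  Assets:      Reserves at CB −¥771B, Securities +¥327B, Foreign assets +¥224.5B
  Liabilities: Checkable deposits −¥219.5B
So the change in reserve balances that commercial banks hold at the BoJ is -¥771 billion.

-¥771 billion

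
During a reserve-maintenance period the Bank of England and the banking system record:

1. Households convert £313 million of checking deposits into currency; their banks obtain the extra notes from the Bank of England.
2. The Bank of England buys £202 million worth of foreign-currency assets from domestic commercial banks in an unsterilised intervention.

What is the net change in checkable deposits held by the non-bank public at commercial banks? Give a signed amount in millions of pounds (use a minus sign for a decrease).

Currency withdrawal £313 million: non-bank counterparties' bank balances fall → −£313M.
FX purchase £202 million: the counterparty is a bank, so public deposits are unchanged → 0.
Net: −313 + 0 = -£313 million.

-£313 million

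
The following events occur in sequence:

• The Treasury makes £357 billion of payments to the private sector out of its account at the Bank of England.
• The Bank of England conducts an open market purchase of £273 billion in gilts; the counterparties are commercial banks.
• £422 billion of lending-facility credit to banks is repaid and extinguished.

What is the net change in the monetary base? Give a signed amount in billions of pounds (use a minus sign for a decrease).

+£208 billion

Bank of England balance sheet:
  Assets:      Securities +£273B, Loans to banks −£422B
  Liabilities: Bank reserves +£208B, Government deposits −£357B
Commercial banking system:
  Assets:      Reserves at CB +£208B, Securities −£273B
  Liabilities: Checkable deposits +£357B, Borrowings from CB −£422B
Monetary base = currency + reserves: 0 + (+£208B) = +£208 billion.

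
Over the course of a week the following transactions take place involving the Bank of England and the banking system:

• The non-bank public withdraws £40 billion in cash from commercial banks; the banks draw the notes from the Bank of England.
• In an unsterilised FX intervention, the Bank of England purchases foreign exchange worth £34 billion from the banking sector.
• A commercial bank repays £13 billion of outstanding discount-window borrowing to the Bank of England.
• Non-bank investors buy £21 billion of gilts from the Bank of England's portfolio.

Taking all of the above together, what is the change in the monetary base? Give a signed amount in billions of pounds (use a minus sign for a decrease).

Currency withdrawal £40 billion: just a shift between currency and reserves — both are base money → 0.
FX purchase £34 billion: Bank of England balance sheet expands → +£34B.
Discount-window repayment £13 billion: Bank of England balance sheet contracts → −£13B.
Asset sale (to non-banks) £21 billion: Bank of England balance sheet contracts → −£21B.
Net: 0 + 34 − 13 − 21 = £0 (no change).

£0 (no change)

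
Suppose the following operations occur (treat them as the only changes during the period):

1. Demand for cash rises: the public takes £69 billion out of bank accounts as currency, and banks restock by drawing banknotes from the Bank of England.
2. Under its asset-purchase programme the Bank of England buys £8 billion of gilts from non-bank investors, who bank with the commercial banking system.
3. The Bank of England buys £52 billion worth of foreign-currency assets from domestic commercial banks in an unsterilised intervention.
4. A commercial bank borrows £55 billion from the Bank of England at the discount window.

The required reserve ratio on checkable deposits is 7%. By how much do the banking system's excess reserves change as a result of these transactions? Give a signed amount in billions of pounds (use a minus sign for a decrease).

Currency withdrawal £69 billion: reserves −£69B, deposits −£69B.
Asset purchase (from non-banks) £8 billion: reserves +£8B, deposits +£8B.
FX purchase £52 billion: reserves +£52B, deposits 0.
Discount-window loan £55 billion: reserves +£55B, deposits 0.
Totals: Δreserves = +£46B, Δdeposits = −£61B.
Δrequired reserves = 7% × −£61B = −£4.27B.
Δexcess reserves = Δreserves − Δrequired = +£46B − (−£4.27B) = +£50.27 billion.

+£50.27 billion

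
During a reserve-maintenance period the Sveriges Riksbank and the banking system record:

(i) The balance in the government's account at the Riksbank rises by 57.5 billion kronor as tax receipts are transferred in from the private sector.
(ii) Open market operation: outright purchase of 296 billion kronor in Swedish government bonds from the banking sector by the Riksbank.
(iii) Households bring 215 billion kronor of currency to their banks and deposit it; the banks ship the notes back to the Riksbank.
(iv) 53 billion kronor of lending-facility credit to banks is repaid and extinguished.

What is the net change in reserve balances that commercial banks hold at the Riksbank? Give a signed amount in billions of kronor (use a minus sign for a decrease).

+400.5 billion

Government account inflow 57.5 billion kronor: funds move from bank reserves into the government account → −57.5B.
OMO purchase (from banks) 296 billion kronor: the Riksbank pays by crediting reserve accounts → +296B.
Currency deposit 215 billion kronor: returned notes are swapped for reserve credit → +215B.
Discount-window repayment 53 billion kronor: repayment is debited from reserves → −53B.
Net: −57.5 + 296 + 215 − 53 = +400.5 billion.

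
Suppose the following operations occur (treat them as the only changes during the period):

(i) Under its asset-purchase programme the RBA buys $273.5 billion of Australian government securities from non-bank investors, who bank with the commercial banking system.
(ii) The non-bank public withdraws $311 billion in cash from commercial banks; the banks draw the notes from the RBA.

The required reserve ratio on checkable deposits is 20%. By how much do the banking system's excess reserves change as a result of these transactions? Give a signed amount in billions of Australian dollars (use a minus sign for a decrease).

-$30 billion

Asset purchase (from non-banks) $273.5 billion: reserves +$273.5B, deposits +$273.5B.
Currency withdrawal $311 billion: reserves −$311B, deposits −$311B.
Totals: Δreserves = −$37.5B, Δdeposits = −$37.5B.
Δrequired reserves = 20% × −$37.5B = −$7.5B.
Δexcess reserves = Δreserves − Δrequired = −$37.5B − (−$7.5B) = -$30 billion.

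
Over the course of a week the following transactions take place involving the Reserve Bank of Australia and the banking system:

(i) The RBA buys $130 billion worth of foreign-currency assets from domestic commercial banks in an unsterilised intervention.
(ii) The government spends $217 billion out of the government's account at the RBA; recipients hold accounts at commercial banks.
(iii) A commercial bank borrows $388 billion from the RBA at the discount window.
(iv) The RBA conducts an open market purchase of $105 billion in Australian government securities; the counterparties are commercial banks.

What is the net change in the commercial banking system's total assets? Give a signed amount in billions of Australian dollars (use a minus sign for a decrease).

RBA balance sheet:
  Assets:      Securities +$105B, Loans to banks +$388B, Foreign assets +$130B
  Liabilities: Bank reserves +$840B, Government deposits −$217B
Commercial banking system:
  Assets:      Reserves at CB +$840B, Securities −$105B, Foreign assets −$130B
  Liabilities: Checkable deposits +$217B, Borrowings from CB +$388B
Change in total bank assets = +$605 billion.

+$605 billion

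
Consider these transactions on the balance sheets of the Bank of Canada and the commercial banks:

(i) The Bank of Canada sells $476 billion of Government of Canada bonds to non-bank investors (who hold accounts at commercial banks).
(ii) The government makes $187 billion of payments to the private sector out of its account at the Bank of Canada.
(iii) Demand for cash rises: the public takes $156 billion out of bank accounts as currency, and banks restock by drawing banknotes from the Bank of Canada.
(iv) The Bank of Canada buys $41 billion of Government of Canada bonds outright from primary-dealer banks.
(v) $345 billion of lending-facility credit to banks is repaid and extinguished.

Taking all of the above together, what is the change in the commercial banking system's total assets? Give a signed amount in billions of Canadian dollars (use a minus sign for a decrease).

-$790 billion

Asset sale (to non-banks) $476 billion: bank balance sheets shrink → −$476B.
Government spending $187 billion: bank balance sheets expand → +$187B.
Currency withdrawal $156 billion: bank balance sheets shrink → −$156B.
OMO purchase (from banks) $41 billion: just an asset swap on bank balance sheets → 0.
Discount-window repayment $345 billion: bank balance sheets shrink → −$345B.
Net: −476 + 187 − 156 + 0 − 345 = -$790 billion.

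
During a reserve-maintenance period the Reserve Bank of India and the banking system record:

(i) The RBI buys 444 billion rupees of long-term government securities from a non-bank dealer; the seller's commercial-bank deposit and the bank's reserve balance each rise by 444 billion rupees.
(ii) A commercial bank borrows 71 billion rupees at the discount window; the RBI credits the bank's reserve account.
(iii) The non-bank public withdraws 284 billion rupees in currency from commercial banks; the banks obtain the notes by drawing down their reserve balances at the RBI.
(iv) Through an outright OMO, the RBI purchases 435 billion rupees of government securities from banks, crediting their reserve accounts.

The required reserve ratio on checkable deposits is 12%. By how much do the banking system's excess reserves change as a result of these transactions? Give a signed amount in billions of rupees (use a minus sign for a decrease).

Asset purchase (from non-banks) 444 billion rupees: reserves +444B, deposits +444B.
Discount-window loan 71 billion rupees: reserves +71B, deposits 0.
Currency withdrawal 284 billion rupees: reserves −284B, deposits −284B.
OMO purchase (from banks) 435 billion rupees: reserves +435B, deposits 0.
Totals: Δreserves = +666B, Δdeposits = +160B.
Δrequired reserves = 12% × +160B = +19.2B.
Δexcess reserves = Δreserves − Δrequired = +666B − (+19.2B) = +646.8 billion.

+646.8 billion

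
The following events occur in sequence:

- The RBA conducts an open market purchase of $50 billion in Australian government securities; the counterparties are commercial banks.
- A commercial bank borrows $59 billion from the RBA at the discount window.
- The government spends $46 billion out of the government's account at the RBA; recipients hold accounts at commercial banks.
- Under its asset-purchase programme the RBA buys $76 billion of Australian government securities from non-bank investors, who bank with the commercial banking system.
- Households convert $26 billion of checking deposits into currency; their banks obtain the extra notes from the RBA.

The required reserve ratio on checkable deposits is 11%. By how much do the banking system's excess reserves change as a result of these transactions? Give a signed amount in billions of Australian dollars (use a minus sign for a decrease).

+$194.44 billion

OMO purchase (from banks) $50 billion: reserves +$50B, deposits 0.
Discount-window loan $59 billion: reserves +$59B, deposits 0.
Government spending $46 billion: reserves +$46B, deposits +$46B.
Asset purchase (from non-banks) $76 billion: reserves +$76B, deposits +$76B.
Currency withdrawal $26 billion: reserves −$26B, deposits −$26B.
Totals: Δreserves = +$205B, Δdeposits = +$96B.
Δrequired reserves = 11% × +$96B = +$10.56B.
Δexcess reserves = Δreserves − Δrequired = +$205B − (+$10.56B) = +$194.44 billion.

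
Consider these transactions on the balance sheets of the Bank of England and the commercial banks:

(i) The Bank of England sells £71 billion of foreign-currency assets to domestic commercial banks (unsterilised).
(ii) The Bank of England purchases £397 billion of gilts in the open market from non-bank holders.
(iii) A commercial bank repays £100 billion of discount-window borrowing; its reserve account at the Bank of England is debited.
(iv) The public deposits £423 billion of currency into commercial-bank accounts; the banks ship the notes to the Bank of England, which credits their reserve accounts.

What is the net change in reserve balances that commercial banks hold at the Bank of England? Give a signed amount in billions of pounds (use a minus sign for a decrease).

+£649 billion

Bank of England balance sheet:
  Assets:      Securities +£397B, Loans to banks −£100B, Foreign assets −£71B
  Liabilities: Bank reserves +£649B, Currency in circulation −£423B
Commercial banking system:
  Assets:      Reserves at CB +£649B, Foreign assets +£71B
  Liabilities: Checkable deposits +£820B, Borrowings from CB −£100B
So the change in reserve balances that commercial banks hold at the Bank of England is +£649 billion.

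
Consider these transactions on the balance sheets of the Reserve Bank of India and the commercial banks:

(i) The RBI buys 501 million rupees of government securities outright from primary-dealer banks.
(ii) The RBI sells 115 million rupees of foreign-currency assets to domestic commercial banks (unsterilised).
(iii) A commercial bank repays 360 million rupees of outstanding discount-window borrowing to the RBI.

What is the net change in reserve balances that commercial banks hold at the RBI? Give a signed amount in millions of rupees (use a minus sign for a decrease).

+26 million

RBI balance sheet:
  Assets:      Securities +501M, Loans to banks −360M, Foreign assets −115M
  Liabilities: Bank reserves +26M
So the change in reserve balances that commercial banks hold at the RBI is +26 million.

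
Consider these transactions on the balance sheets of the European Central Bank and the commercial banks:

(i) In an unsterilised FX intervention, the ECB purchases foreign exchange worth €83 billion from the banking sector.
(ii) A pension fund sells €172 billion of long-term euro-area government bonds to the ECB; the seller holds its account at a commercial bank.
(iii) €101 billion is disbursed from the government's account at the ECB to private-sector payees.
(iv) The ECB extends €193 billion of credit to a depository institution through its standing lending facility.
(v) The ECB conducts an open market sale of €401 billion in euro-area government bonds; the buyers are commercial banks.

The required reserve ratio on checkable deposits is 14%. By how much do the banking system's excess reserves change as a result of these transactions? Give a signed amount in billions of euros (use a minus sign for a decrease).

+€109.78 billion

FX purchase €83 billion: reserves +€83B, deposits 0.
Asset purchase (from non-banks) €172 billion: reserves +€172B, deposits +€172B.
Government spending €101 billion: reserves +€101B, deposits +€101B.
Discount-window loan €193 billion: reserves +€193B, deposits 0.
OMO sale (to banks) €401 billion: reserves −€401B, deposits 0.
Totals: Δreserves = +€148B, Δdeposits = +€273B.
Δrequired reserves = 14% × +€273B = +€38.22B.
Δexcess reserves = Δreserves − Δrequired = +€148B − (+€38.22B) = +€109.78 billion.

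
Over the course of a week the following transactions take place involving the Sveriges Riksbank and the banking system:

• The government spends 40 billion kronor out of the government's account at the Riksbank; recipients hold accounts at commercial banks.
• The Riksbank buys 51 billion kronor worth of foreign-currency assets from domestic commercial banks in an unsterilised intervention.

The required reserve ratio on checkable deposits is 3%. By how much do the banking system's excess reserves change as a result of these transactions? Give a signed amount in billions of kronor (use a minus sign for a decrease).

Government spending 40 billion kronor: reserves +40B, deposits +40B.
FX purchase 51 billion kronor: reserves +51B, deposits 0.
Totals: Δreserves = +91B, Δdeposits = +40B.
Δrequired reserves = 3% × +40B = +1.2B.
Δexcess reserves = Δreserves − Δrequired = +91B − (+1.2B) = +89.8 billion.

+89.8 billion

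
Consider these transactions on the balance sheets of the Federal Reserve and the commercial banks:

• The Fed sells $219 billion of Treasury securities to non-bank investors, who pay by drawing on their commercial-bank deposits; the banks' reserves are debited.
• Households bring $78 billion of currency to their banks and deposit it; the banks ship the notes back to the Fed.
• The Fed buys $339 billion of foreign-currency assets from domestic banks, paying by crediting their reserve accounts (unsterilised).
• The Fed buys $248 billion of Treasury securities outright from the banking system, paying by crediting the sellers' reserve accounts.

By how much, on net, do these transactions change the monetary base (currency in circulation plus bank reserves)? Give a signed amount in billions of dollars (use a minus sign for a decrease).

Fed balance sheet:
  Assets:      Securities +$29B, Foreign assets +$339B
  Liabilities: Bank reserves +$446B, Currency in circulation −$78B
Commercial banking system:
  Assets:      Reserves at CB +$446B, Securities −$248B, Foreign assets −$339B
  Liabilities: Checkable deposits −$141B
Monetary base = currency + reserves: −$78B + (+$446B) = +$368 billion.

+$368 billion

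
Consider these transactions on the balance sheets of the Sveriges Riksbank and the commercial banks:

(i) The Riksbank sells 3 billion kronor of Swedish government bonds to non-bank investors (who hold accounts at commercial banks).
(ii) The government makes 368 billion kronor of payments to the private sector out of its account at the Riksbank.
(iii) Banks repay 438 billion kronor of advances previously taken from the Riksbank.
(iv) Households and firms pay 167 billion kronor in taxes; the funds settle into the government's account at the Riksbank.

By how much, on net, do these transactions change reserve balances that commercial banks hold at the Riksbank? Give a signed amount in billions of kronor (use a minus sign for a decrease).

Riksbank balance sheet:
  Assets:      Securities −3B, Loans to banks −438B
  Liabilities: Bank reserves −240B, Government deposits −201B
Commercial banking system:
  Assets:      Reserves at CB −240B
  Liabilities: Checkable deposits +198B, Borrowings from CB −438B
So the change in reserve balances that commercial banks hold at the Riksbank is -240 billion.

-240 billion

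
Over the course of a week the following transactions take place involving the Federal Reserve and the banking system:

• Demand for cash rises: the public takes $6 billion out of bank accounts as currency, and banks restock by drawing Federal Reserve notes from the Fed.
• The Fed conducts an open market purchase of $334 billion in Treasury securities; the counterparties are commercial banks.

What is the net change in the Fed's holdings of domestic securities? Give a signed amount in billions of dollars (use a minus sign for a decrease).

Currency withdrawal $6 billion: the Fed's securities portfolio is untouched → 0.
OMO purchase (from banks) $334 billion: securities added to the Fed's portfolio → +$334B.
Net: 0 + 334 = +$334 billion.

+$334 billion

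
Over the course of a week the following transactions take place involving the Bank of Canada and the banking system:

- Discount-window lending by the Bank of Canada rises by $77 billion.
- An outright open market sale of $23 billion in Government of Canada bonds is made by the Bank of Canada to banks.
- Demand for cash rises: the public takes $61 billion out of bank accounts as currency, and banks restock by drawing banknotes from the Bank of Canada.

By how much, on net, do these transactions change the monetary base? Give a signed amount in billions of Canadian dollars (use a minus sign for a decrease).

+$54 billion

Bank of Canada balance sheet:
  Assets:      Securities −$23B, Loans to banks +$77B
  Liabilities: Bank reserves −$7B, Currency in circulation +$61B
Commercial banking system:
  Assets:      Reserves at CB −$7B, Securities +$23B
  Liabilities: Checkable deposits −$61B, Borrowings from CB +$77B
Monetary base = currency + reserves: +$61B + (−$7B) = +$54 billion.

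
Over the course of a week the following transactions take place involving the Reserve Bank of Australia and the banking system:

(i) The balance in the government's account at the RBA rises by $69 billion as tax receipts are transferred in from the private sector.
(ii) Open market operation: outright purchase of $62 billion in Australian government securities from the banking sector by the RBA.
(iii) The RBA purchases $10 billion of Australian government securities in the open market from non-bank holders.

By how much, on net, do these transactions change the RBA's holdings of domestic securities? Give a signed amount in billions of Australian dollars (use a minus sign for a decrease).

RBA balance sheet:
  Assets:      Securities +$72B
  Liabilities: Bank reserves +$3B, Government deposits +$69B
Commercial banking system:
  Assets:      Reserves at CB +$3B, Securities −$62B
  Liabilities: Checkable deposits −$59B
So the change in the RBA's holdings of domestic securities is +$72 billion.

+$72 billion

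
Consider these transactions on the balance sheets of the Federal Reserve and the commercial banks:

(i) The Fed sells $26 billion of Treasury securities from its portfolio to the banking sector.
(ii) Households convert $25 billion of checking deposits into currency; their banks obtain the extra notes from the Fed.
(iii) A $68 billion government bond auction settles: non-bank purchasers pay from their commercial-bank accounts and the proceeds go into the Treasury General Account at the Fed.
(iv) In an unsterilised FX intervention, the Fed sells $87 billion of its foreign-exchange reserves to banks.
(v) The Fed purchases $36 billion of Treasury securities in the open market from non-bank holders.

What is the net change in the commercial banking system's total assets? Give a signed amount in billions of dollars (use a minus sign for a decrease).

-$57 billion

OMO sale (to banks) $26 billion: just an asset swap on bank balance sheets → 0.
Currency withdrawal $25 billion: bank balance sheets shrink → −$25B.
Government account inflow $68 billion: bank balance sheets shrink → −$68B.
FX sale $87 billion: just an asset swap on bank balance sheets → 0.
Asset purchase (from non-banks) $36 billion: bank balance sheets expand → +$36B.
Net: 0 − 25 − 68 + 0 + 36 = -$57 billion.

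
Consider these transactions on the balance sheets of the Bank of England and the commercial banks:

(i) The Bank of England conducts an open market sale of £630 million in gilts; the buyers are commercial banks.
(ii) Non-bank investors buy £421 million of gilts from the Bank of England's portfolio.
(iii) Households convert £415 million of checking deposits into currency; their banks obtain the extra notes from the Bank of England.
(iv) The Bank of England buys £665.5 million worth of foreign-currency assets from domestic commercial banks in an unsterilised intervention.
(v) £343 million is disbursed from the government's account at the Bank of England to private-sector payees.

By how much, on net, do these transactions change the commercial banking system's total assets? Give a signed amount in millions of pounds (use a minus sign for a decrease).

-£493 million

Bank of England balance sheet:
  Assets:      Securities −£1051M, Foreign assets +£665.5M
  Liabilities: Bank reserves −£457.5M, Currency in circulation +£415M, Government deposits −£343M
Commercial banking system:
  Assets:      Reserves at CB −£457.5M, Securities +£630M, Foreign assets −£665.5M
  Liabilities: Checkable deposits −£493M
Change in total bank assets = -£493 million.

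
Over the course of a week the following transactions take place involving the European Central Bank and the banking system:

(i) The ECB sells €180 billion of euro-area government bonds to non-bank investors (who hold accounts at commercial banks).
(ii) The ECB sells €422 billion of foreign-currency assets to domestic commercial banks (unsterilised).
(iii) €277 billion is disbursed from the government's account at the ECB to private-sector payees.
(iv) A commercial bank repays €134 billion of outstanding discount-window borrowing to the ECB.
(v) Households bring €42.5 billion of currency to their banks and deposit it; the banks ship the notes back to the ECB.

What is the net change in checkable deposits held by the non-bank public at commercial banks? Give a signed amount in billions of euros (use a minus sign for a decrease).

+€139.5 billion

Asset sale (to non-banks) €180 billion: non-bank counterparties' bank balances fall → −€180B.
FX sale €422 billion: the counterparty is a bank, so public deposits are unchanged → 0.
Government spending €277 billion: non-bank counterparties' bank balances rise → +€277B.
Discount-window repayment €134 billion: the counterparty is a bank, so public deposits are unchanged → 0.
Currency deposit €42.5 billion: non-bank counterparties' bank balances rise → +€42.5B.
Net: −180 + 0 + 277 + 0 + 42.5 = +€139.5 billion.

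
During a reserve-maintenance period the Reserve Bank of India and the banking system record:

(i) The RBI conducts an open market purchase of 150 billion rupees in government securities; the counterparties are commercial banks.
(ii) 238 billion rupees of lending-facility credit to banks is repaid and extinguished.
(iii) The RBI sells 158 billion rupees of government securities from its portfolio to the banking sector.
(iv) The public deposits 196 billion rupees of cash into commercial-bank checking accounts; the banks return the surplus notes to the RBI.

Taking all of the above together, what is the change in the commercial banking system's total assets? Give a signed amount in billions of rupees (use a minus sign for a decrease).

OMO purchase (from banks) 150 billion rupees: just an asset swap on bank balance sheets → 0.
Discount-window repayment 238 billion rupees: bank balance sheets shrink → −238B.
OMO sale (to banks) 158 billion rupees: just an asset swap on bank balance sheets → 0.
Currency deposit 196 billion rupees: bank balance sheets expand → +196B.
Net: 0 − 238 + 0 + 196 = -42 billion.

-42 billion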